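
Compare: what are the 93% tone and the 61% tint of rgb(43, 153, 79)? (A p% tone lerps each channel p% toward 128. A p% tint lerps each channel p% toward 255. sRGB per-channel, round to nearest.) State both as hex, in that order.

93% tone:
  R: 43 + 0.93×(128−43) = 43 + 79.05 = 122.05 → 122
  G: 153 − 23.25 = 129.75 → 130
  B: 79 + 0.93×(128−79) = 79 + 45.57 = 124.57 → 125
  → #7A827D
61% tint:
  R: 43 + 0.61×(255−43) = 43 + 129.32 = 172.32 → 172
  G: 153 + 0.61×(255−153) = 153 + 62.22 = 215.22 → 215
  B: 79 + 107.36 = 186.36 → 186
  → #ACD7BA

#7A827D, #ACD7BA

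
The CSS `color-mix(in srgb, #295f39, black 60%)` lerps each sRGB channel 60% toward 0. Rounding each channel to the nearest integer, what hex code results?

#295f39 is rgb(41, 95, 57).
Per channel, c → c + 0.6(0 − c):
  R: 41 + 0.6×(0−41) = 41 − 24.6 = 16.4 → 16
  G: 95 + 0.6×(0−95) = 95 − 57 = 38 → 38
  B: 57 + 0.6×(0−57) = 57 − 34.2 = 22.8 → 23
rgb(16, 38, 23) = #102617.

#102617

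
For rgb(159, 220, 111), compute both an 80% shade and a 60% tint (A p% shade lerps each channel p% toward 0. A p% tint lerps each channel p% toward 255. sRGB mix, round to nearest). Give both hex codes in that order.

#202C16, #D9F1C5

80% shade:
  R: 159 + 0.8×(0−159) = 159 − 127.2 = 31.8 → 32
  G: 220 + 0.8×(0−220) = 220 − 176 = 44 → 44
  B: 111 + 0.8×(0−111) = 111 − 88.8 = 22.2 → 22
  → #202C16
60% tint:
  R: 159 + 57.6 = 216.6 → 217
  G: 220 + 21 = 241 → 241
  B: 111 + 0.6×(255−111) = 111 + 86.4 = 197.4 → 197
  → #D9F1C5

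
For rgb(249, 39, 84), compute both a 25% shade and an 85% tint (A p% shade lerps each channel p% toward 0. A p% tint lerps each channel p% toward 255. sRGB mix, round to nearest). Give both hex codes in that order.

25% shade:
  R: 249 + 0.25×(0−249) = 249 − 62.25 = 186.75 → 187
  G: 39 + 0.25×(0−39) = 39 − 9.75 = 29.25 → 29
  B: 84 + 0.25×(0−84) = 84 − 21 = 63 → 63
  → #bb1d3f
85% tint:
  R: 249 + 5.1 = 254.1 → 254
  G: 39 + 183.6 = 222.6 → 223
  B: 84 + 145.35 = 229.35 → 229
  → #fedfe5

#bb1d3f, #fedfe5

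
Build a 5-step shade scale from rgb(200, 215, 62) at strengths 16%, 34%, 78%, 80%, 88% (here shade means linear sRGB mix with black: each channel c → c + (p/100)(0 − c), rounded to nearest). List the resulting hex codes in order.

16%: (200 − 32 = 168→168, 215 − 34.4 = 180.6→181, 62 − 9.92 = 52.08→52) → #a8b534
34%: (200 − 68 = 132→132, 215 − 73.1 = 141.9→142, 62 − 21.08 = 40.92→41) → #848e29
78%: (200 − 156 = 44→44, 215 − 167.7 = 47.3→47, 62 − 48.36 = 13.64→14) → #2c2f0e
80%: (200 − 160 = 40→40, 215 − 172 = 43→43, 62 − 49.6 = 12.4→12) → #282b0c
88%: (200 − 176 = 24→24, 215 − 189.2 = 25.8→26, 62 − 54.56 = 7.44→7) → #181a07

#a8b534, #848e29, #2c2f0e, #282b0c, #181a07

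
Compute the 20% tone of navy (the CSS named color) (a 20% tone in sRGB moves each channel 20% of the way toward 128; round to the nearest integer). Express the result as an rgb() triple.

CSS navy is rgb(0, 0, 128).
A 20% tone moves each channel 20% toward 128:
  R: 0 + 25.6 = 25.6 → 26
  G: 0 + 0.2×(128−0) = 0 + 25.6 = 25.6 → 26
  B: 128 + 0 = 128 → 128

rgb(26, 26, 128)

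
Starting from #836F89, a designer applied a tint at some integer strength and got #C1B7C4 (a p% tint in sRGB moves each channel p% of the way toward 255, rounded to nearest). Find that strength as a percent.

#836F89 is rgb(131, 111, 137); #C1B7C4 is rgb(193, 183, 196).
On the G channel (widest range): 183 ≈ 111 + (p/100)(255 − 111), so p ≈ 100×(183 − 111)/(255 − 111) = 7200/144 = 50.00.
p = 50 reproduces all three channels after rounding.

50%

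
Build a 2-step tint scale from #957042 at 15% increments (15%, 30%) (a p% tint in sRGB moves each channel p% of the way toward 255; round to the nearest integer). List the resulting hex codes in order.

#957042 is rgb(149, 112, 66).
15%: (149 + 15.9 = 164.9→165, 112 + 21.45 = 133.45→133, 66 + 28.35 = 94.35→94) → #A5855E
30%: (149 + 31.8 = 180.8→181, 112 + 42.9 = 154.9→155, 66 + 56.7 = 122.7→123) → #B59B7B

#A5855E, #B59B7B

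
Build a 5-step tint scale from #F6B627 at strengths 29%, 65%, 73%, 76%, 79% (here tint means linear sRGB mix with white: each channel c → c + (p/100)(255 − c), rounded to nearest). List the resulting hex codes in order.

#F9CB66, #FCE5B3, #FDEBC5, #FDEDCB, #FDF0D2

#F6B627 is rgb(246, 182, 39).
29%: (246 + 2.61 = 248.61→249, 182 + 21.17 = 203.17→203, 39 + 62.64 = 101.64→102) → #F9CB66
65%: (246 + 5.85 = 251.85→252, 182 + 47.45 = 229.45→229, 39 + 140.4 = 179.4→179) → #FCE5B3
73%: (246 + 6.57 = 252.57→253, 182 + 53.29 = 235.29→235, 39 + 157.68 = 196.68→197) → #FDEBC5
76%: (246 + 6.84 = 252.84→253, 182 + 55.48 = 237.48→237, 39 + 164.16 = 203.16→203) → #FDEDCB
79%: (246 + 7.11 = 253.11→253, 182 + 57.67 = 239.67→240, 39 + 170.64 = 209.64→210) → #FDF0D2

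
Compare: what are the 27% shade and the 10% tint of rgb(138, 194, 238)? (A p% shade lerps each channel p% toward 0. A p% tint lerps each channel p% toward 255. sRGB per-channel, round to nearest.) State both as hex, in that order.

27% shade:
  R: 138 − 37.26 = 100.74 → 101
  G: 194 + 0.27×(0−194) = 194 − 52.38 = 141.62 → 142
  B: 238 − 64.26 = 173.74 → 174
  → #658EAE
10% tint:
  R: 138 + 11.7 = 149.7 → 150
  G: 194 + 0.1×(255−194) = 194 + 6.1 = 200.1 → 200
  B: 238 + 0.1×(255−238) = 238 + 1.7 = 239.7 → 240
  → #96C8F0

#658EAE, #96C8F0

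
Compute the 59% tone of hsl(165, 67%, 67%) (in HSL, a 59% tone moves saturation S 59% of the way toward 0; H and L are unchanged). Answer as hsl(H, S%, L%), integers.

hsl(165, 27%, 67%)

S moves 59% from 67 toward 0: 67 − 39.53 = 27.47 → 27.
H and L are unchanged.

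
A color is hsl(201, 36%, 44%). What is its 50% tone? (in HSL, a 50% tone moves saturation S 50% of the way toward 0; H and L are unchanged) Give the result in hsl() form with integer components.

S moves 50% from 36 toward 0: 36 − 18 = 18 → 18.
H and L are unchanged.

hsl(201, 18%, 44%)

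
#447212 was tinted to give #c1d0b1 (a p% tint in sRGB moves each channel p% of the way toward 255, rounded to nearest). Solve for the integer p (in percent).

#447212 is rgb(68, 114, 18); #c1d0b1 is rgb(193, 208, 177).
On the B channel (widest range): 177 ≈ 18 + (p/100)(255 − 18), so p ≈ 100×(177 − 18)/(255 − 18) = 15900/237 = 67.09.
p = 67 reproduces all three channels after rounding.

67%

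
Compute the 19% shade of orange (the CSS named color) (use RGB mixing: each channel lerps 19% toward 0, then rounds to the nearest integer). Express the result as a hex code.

CSS orange is rgb(255, 165, 0).
A 19% shade moves each channel 19% toward 0:
  R: 255 + 0.19×(0−255) = 255 − 48.45 = 206.55 → 207
  G: 165 − 31.35 = 133.65 → 134
  B: 0 + 0 = 0 → 0
rgb(207, 134, 0) = #cf8600.

#cf8600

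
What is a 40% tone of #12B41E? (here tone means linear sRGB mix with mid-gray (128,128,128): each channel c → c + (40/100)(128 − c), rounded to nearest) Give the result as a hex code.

#3E9F45

#12B41E is rgb(18, 180, 30).
A 40% tone moves each channel 40% toward 128:
  R: 18 + 0.4×(128−18) = 18 + 44 = 62 → 62
  G: 180 + 0.4×(128−180) = 180 − 20.8 = 159.2 → 159
  B: 30 + 0.4×(128−30) = 30 + 39.2 = 69.2 → 69
rgb(62, 159, 69) = #3E9F45.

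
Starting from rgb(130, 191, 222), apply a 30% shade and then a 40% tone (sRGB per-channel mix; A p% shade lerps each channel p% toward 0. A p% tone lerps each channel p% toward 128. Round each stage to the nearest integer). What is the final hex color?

#6A8490

A 30% shade moves each channel 30% toward 0:
  R: 130 + 0.3×(0−130) = 130 − 39 = 91 → 91
  G: 191 − 57.3 = 133.7 → 134
  B: 222 + 0.3×(0−222) = 222 − 66.6 = 155.4 → 155
After the shade: rgb(91, 134, 155) = #5B869B.
A 40% tone moves each channel 40% toward 128:
  R: 91 + 14.8 = 105.8 → 106
  G: 134 + 0.4×(128−134) = 134 − 2.4 = 131.6 → 132
  B: 155 + 0.4×(128−155) = 155 − 10.8 = 144.2 → 144
rgb(106, 132, 144) = #6A8490.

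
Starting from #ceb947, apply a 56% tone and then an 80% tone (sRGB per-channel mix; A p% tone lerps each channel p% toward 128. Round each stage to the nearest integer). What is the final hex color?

#ceb947 is rgb(206, 185, 71).
A 56% tone moves each channel 56% toward 128:
  R: 206 − 43.68 = 162.32 → 162
  G: 185 − 31.92 = 153.08 → 153
  B: 71 + 0.56×(128−71) = 71 + 31.92 = 102.92 → 103
After the tone: rgb(162, 153, 103) = #a29967.
An 80% tone moves each channel 80% toward 128:
  R: 162 − 27.2 = 134.8 → 135
  G: 153 − 20 = 133 → 133
  B: 103 + 20 = 123 → 123
rgb(135, 133, 123) = #87857b.

#87857b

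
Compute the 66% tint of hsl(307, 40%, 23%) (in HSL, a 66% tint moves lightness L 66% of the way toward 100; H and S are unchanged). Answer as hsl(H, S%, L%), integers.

L moves 66% from 23 toward 100: 23 + 50.82 = 73.82 → 74.
H and S are unchanged.

hsl(307, 40%, 74%)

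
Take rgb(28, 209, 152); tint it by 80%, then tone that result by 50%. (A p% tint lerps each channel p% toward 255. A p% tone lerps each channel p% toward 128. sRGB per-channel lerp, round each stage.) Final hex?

An 80% tint moves each channel 80% toward 255:
  R: 28 + 0.8×(255−28) = 28 + 181.6 = 209.6 → 210
  G: 209 + 0.8×(255−209) = 209 + 36.8 = 245.8 → 246
  B: 152 + 0.8×(255−152) = 152 + 82.4 = 234.4 → 234
After the tint: rgb(210, 246, 234) = #d2f6ea.
A 50% tone moves each channel 50% toward 128:
  R: 210 − 41 = 169 → 169
  G: 246 − 59 = 187 → 187
  B: 234 − 53 = 181 → 181
rgb(169, 187, 181) = #a9bbb5.

#a9bbb5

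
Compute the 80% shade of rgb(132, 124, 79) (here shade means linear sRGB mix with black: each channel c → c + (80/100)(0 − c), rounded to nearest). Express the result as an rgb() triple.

Per channel, c → c + 0.8(0 − c):
  R: 132 + 0.8×(0−132) = 132 − 105.6 = 26.4 → 26
  G: 124 + 0.8×(0−124) = 124 − 99.2 = 24.8 → 25
  B: 79 + 0.8×(0−79) = 79 − 63.2 = 15.8 → 16

rgb(26, 25, 16)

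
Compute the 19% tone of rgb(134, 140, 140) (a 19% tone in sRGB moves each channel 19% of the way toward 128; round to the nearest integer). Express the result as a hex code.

#858A8A

Per channel, c → c + 0.19(128 − c):
  R: 134 + 0.19×(128−134) = 134 − 1.14 = 132.86 → 133
  G: 140 − 2.28 = 137.72 → 138
  B: 140 + 0.19×(128−140) = 140 − 2.28 = 137.72 → 138
rgb(133, 138, 138) = #858A8A.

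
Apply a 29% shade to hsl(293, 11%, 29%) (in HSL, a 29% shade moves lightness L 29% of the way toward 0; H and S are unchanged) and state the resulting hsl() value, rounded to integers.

L moves 29% from 29 toward 0: 29 − 8.41 = 20.59 → 21.
H and S are unchanged.

hsl(293, 11%, 21%)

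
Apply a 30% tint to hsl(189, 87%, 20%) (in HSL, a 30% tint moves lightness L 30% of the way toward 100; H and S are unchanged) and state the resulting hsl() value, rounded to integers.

L moves 30% from 20 toward 100: 20 + 24 = 44 → 44.
H and S are unchanged.

hsl(189, 87%, 44%)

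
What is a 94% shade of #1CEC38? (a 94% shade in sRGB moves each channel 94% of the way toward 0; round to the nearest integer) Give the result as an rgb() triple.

#1CEC38 is rgb(28, 236, 56).
Lerp each channel 94% toward 0:
  R: 28 + 0.94×(0−28) = 28 − 26.32 = 1.68 → 2
  G: 236 + 0.94×(0−236) = 236 − 221.84 = 14.16 → 14
  B: 56 + 0.94×(0−56) = 56 − 52.64 = 3.36 → 3

rgb(2, 14, 3)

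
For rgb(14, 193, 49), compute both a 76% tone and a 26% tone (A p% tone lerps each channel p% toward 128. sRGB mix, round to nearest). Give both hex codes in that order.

76% tone:
  R: 14 + 0.76×(128−14) = 14 + 86.64 = 100.64 → 101
  G: 193 + 0.76×(128−193) = 193 − 49.4 = 143.6 → 144
  B: 49 + 60.04 = 109.04 → 109
  → #65906D
26% tone:
  R: 14 + 0.26×(128−14) = 14 + 29.64 = 43.64 → 44
  G: 193 + 0.26×(128−193) = 193 − 16.9 = 176.1 → 176
  B: 49 + 0.26×(128−49) = 49 + 20.54 = 69.54 → 70
  → #2CB046

#65906D, #2CB046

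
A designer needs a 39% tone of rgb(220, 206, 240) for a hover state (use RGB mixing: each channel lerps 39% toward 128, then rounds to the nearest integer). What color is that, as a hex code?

#B8B0C4

Per channel, c → c + 0.39(128 − c):
  R: 220 + 0.39×(128−220) = 220 − 35.88 = 184.12 → 184
  G: 206 + 0.39×(128−206) = 206 − 30.42 = 175.58 → 176
  B: 240 − 43.68 = 196.32 → 196
rgb(184, 176, 196) = #B8B0C4.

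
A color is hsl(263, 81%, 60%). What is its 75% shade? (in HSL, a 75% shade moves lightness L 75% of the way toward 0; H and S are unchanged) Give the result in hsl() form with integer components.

hsl(263, 81%, 15%)

L moves 75% from 60 toward 0: 60 − 45 = 15 → 15.
H and S are unchanged.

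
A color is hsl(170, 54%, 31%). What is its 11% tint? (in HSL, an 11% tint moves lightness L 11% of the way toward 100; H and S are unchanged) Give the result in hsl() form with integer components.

hsl(170, 54%, 39%)

L moves 11% from 31 toward 100: 31 + 7.59 = 38.59 → 39.
H and S are unchanged.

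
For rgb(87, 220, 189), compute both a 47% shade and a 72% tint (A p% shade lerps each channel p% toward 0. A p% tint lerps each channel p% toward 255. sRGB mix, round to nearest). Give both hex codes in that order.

47% shade:
  R: 87 + 0.47×(0−87) = 87 − 40.89 = 46.11 → 46
  G: 220 + 0.47×(0−220) = 220 − 103.4 = 116.6 → 117
  B: 189 + 0.47×(0−189) = 189 − 88.83 = 100.17 → 100
  → #2e7564
72% tint:
  R: 87 + 0.72×(255−87) = 87 + 120.96 = 207.96 → 208
  G: 220 + 25.2 = 245.2 → 245
  B: 189 + 47.52 = 236.52 → 237
  → #d0f5ed

#2e7564, #d0f5ed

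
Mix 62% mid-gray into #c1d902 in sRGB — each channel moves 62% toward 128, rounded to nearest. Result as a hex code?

#c1d902 is rgb(193, 217, 2).
Lerp each channel 62% toward 128:
  R: 193 − 40.3 = 152.7 → 153
  G: 217 − 55.18 = 161.82 → 162
  B: 2 + 78.12 = 80.12 → 80
rgb(153, 162, 80) = #99a250.

#99a250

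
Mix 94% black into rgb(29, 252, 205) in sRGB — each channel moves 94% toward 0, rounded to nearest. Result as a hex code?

#020f0c

Lerp each channel 94% toward 0:
  R: 29 + 0.94×(0−29) = 29 − 27.26 = 1.74 → 2
  G: 252 − 236.88 = 15.12 → 15
  B: 205 + 0.94×(0−205) = 205 − 192.7 = 12.3 → 12
rgb(2, 15, 12) = #020f0c.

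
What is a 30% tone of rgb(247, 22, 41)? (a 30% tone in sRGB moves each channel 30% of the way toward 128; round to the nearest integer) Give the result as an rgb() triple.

rgb(211, 54, 67)

Lerp each channel 30% toward 128:
  R: 247 + 0.3×(128−247) = 247 − 35.7 = 211.3 → 211
  G: 22 + 31.8 = 53.8 → 54
  B: 41 + 26.1 = 67.1 → 67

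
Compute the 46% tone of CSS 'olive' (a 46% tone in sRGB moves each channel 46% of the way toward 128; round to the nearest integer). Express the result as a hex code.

CSS olive is rgb(128, 128, 0).
Per channel, c → c + 0.46(128 − c):
  R: 128 + 0.46×(128−128) = 128 + 0 = 128 → 128
  G: 128 + 0 = 128 → 128
  B: 0 + 58.88 = 58.88 → 59
rgb(128, 128, 59) = #80803B.

#80803B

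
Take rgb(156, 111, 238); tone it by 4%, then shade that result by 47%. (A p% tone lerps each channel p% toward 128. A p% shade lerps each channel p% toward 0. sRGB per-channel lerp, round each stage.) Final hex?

#523B7C

Lerp each channel 4% toward 128:
  R: 156 − 1.12 = 154.88 → 155
  G: 111 + 0.68 = 111.68 → 112
  B: 238 + 0.04×(128−238) = 238 − 4.4 = 233.6 → 234
After the tone: rgb(155, 112, 234) = #9B70EA.
Per channel, c → c + 0.47(0 − c):
  R: 155 − 72.85 = 82.15 → 82
  G: 112 + 0.47×(0−112) = 112 − 52.64 = 59.36 → 59
  B: 234 + 0.47×(0−234) = 234 − 109.98 = 124.02 → 124
rgb(82, 59, 124) = #523B7C.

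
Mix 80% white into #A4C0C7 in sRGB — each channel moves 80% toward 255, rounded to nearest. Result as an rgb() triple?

#A4C0C7 is rgb(164, 192, 199).
Lerp each channel 80% toward 255:
  R: 164 + 0.8×(255−164) = 164 + 72.8 = 236.8 → 237
  G: 192 + 0.8×(255−192) = 192 + 50.4 = 242.4 → 242
  B: 199 + 44.8 = 243.8 → 244

rgb(237, 242, 244)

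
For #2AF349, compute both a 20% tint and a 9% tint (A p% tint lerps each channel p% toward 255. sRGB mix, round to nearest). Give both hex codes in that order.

#55F56D, #3DF459

#2AF349 is rgb(42, 243, 73).
20% tint:
  R: 42 + 0.2×(255−42) = 42 + 42.6 = 84.6 → 85
  G: 243 + 2.4 = 245.4 → 245
  B: 73 + 36.4 = 109.4 → 109
  → #55F56D
9% tint:
  R: 42 + 0.09×(255−42) = 42 + 19.17 = 61.17 → 61
  G: 243 + 1.08 = 244.08 → 244
  B: 73 + 16.38 = 89.38 → 89
  → #3DF459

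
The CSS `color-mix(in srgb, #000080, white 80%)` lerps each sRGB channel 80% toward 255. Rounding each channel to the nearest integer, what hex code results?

#000080 is rgb(0, 0, 128).
An 80% tint moves each channel 80% toward 255:
  R: 0 + 0.8×(255−0) = 0 + 204 = 204 → 204
  G: 0 + 204 = 204 → 204
  B: 128 + 0.8×(255−128) = 128 + 101.6 = 229.6 → 230
rgb(204, 204, 230) = #CCCCE6.

#CCCCE6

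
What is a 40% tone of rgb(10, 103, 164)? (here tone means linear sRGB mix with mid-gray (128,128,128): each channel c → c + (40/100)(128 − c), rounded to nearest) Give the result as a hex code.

#397196

A 40% tone moves each channel 40% toward 128:
  R: 10 + 0.4×(128−10) = 10 + 47.2 = 57.2 → 57
  G: 103 + 0.4×(128−103) = 103 + 10 = 113 → 113
  B: 164 − 14.4 = 149.6 → 150
rgb(57, 113, 150) = #397196.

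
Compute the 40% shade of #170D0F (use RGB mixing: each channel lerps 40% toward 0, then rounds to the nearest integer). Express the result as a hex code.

#0E0809

#170D0F is rgb(23, 13, 15).
A 40% shade moves each channel 40% toward 0:
  R: 23 + 0.4×(0−23) = 23 − 9.2 = 13.8 → 14
  G: 13 + 0.4×(0−13) = 13 − 5.2 = 7.8 → 8
  B: 15 − 6 = 9 → 9
rgb(14, 8, 9) = #0E0809.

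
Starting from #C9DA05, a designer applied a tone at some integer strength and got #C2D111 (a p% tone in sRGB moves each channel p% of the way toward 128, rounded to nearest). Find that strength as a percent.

10%

#C9DA05 is rgb(201, 218, 5); #C2D111 is rgb(194, 209, 17).
On the B channel (widest range): 17 ≈ 5 + (p/100)(128 − 5), so p ≈ 100×(17 − 5)/(128 − 5) = 1200/123 = 9.76.
p = 10 reproduces all three channels after rounding.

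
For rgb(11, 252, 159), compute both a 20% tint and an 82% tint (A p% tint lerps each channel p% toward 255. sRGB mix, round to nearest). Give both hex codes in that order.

20% tint:
  R: 11 + 48.8 = 59.8 → 60
  G: 252 + 0.2×(255−252) = 252 + 0.6 = 252.6 → 253
  B: 159 + 0.2×(255−159) = 159 + 19.2 = 178.2 → 178
  → #3CFDB2
82% tint:
  R: 11 + 200.08 = 211.08 → 211
  G: 252 + 0.82×(255−252) = 252 + 2.46 = 254.46 → 254
  B: 159 + 0.82×(255−159) = 159 + 78.72 = 237.72 → 238
  → #D3FEEE

#3CFDB2, #D3FEEE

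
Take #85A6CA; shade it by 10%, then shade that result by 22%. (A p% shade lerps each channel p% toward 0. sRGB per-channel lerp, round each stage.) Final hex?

#5E748E

#85A6CA is rgb(133, 166, 202).
Lerp each channel 10% toward 0:
  R: 133 − 13.3 = 119.7 → 120
  G: 166 − 16.6 = 149.4 → 149
  B: 202 + 0.1×(0−202) = 202 − 20.2 = 181.8 → 182
After the shade: rgb(120, 149, 182) = #7895B6.
Lerp each channel 22% toward 0:
  R: 120 + 0.22×(0−120) = 120 − 26.4 = 93.6 → 94
  G: 149 + 0.22×(0−149) = 149 − 32.78 = 116.22 → 116
  B: 182 + 0.22×(0−182) = 182 − 40.04 = 141.96 → 142
rgb(94, 116, 142) = #5E748E.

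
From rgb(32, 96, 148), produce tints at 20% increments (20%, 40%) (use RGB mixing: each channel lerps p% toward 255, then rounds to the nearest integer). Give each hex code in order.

#4d80a9, #79a0bf

20%: (32 + 44.6 = 76.6→77, 96 + 31.8 = 127.8→128, 148 + 21.4 = 169.4→169) → #4d80a9
40%: (32 + 89.2 = 121.2→121, 96 + 63.6 = 159.6→160, 148 + 42.8 = 190.8→191) → #79a0bf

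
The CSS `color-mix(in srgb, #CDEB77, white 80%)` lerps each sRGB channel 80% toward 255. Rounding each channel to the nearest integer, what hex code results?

#CDEB77 is rgb(205, 235, 119).
Lerp each channel 80% toward 255:
  R: 205 + 0.8×(255−205) = 205 + 40 = 245 → 245
  G: 235 + 0.8×(255−235) = 235 + 16 = 251 → 251
  B: 119 + 0.8×(255−119) = 119 + 108.8 = 227.8 → 228
rgb(245, 251, 228) = #F5FBE4.

#F5FBE4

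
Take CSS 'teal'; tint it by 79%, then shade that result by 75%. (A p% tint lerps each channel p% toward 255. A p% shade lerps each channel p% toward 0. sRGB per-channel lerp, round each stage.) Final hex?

#323939

CSS teal is rgb(0, 128, 128).
A 79% tint moves each channel 79% toward 255:
  R: 0 + 0.79×(255−0) = 0 + 201.45 = 201.45 → 201
  G: 128 + 0.79×(255−128) = 128 + 100.33 = 228.33 → 228
  B: 128 + 0.79×(255−128) = 128 + 100.33 = 228.33 → 228
After the tint: rgb(201, 228, 228) = #C9E4E4.
A 75% shade moves each channel 75% toward 0:
  R: 201 − 150.75 = 50.25 → 50
  G: 228 + 0.75×(0−228) = 228 − 171 = 57 → 57
  B: 228 + 0.75×(0−228) = 228 − 171 = 57 → 57
rgb(50, 57, 57) = #323939.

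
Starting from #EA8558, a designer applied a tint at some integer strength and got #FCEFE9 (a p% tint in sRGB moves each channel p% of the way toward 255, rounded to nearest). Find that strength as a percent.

#EA8558 is rgb(234, 133, 88); #FCEFE9 is rgb(252, 239, 233).
On the B channel (widest range): 233 ≈ 88 + (p/100)(255 − 88), so p ≈ 100×(233 − 88)/(255 − 88) = 14500/167 = 86.83.
p = 87 reproduces all three channels after rounding.

87%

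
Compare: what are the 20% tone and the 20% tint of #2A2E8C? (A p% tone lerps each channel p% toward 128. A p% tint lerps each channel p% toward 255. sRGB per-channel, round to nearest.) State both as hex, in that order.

#3B3E8A, #5558A3

#2A2E8C is rgb(42, 46, 140).
20% tone:
  R: 42 + 0.2×(128−42) = 42 + 17.2 = 59.2 → 59
  G: 46 + 0.2×(128−46) = 46 + 16.4 = 62.4 → 62
  B: 140 − 2.4 = 137.6 → 138
  → #3B3E8A
20% tint:
  R: 42 + 42.6 = 84.6 → 85
  G: 46 + 0.2×(255−46) = 46 + 41.8 = 87.8 → 88
  B: 140 + 0.2×(255−140) = 140 + 23 = 163 → 163
  → #5558A3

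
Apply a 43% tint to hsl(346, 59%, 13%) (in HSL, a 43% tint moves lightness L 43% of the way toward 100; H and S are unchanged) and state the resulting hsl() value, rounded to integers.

L moves 43% from 13 toward 100: 13 + 37.41 = 50.41 → 50.
H and S are unchanged.

hsl(346, 59%, 50%)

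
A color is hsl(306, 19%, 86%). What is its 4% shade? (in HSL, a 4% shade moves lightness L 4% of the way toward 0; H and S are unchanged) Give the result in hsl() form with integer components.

hsl(306, 19%, 83%)

L moves 4% from 86 toward 0: 86 − 3.44 = 82.56 → 83.
H and S are unchanged.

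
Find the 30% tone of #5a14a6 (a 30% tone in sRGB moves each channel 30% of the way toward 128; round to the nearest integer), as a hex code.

#5a14a6 is rgb(90, 20, 166).
Per channel, c → c + 0.3(128 − c):
  R: 90 + 0.3×(128−90) = 90 + 11.4 = 101.4 → 101
  G: 20 + 32.4 = 52.4 → 52
  B: 166 − 11.4 = 154.6 → 155
rgb(101, 52, 155) = #65349b.

#65349b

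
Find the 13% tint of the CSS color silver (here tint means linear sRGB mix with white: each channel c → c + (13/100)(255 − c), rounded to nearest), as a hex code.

CSS silver is rgb(192, 192, 192).
Lerp each channel 13% toward 255:
  R: 192 + 0.13×(255−192) = 192 + 8.19 = 200.19 → 200
  G: 192 + 0.13×(255−192) = 192 + 8.19 = 200.19 → 200
  B: 192 + 0.13×(255−192) = 192 + 8.19 = 200.19 → 200
rgb(200, 200, 200) = #C8C8C8.

#C8C8C8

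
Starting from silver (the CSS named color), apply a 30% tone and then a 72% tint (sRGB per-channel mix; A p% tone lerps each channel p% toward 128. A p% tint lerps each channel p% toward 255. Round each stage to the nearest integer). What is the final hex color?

#E8E8E8

CSS silver is rgb(192, 192, 192).
Per channel, c → c + 0.3(128 − c):
  R: 192 + 0.3×(128−192) = 192 − 19.2 = 172.8 → 173
  G: 192 + 0.3×(128−192) = 192 − 19.2 = 172.8 → 173
  B: 192 + 0.3×(128−192) = 192 − 19.2 = 172.8 → 173
After the tone: rgb(173, 173, 173) = #ADADAD.
Lerp each channel 72% toward 255:
  R: 173 + 59.04 = 232.04 → 232
  G: 173 + 59.04 = 232.04 → 232
  B: 173 + 59.04 = 232.04 → 232
rgb(232, 232, 232) = #E8E8E8.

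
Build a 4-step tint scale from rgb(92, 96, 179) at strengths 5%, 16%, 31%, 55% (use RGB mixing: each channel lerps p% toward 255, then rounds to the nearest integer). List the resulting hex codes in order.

5%: (92 + 8.15 = 100.15→100, 96 + 7.95 = 103.95→104, 179 + 3.8 = 182.8→183) → #6468b7
16%: (92 + 26.08 = 118.08→118, 96 + 25.44 = 121.44→121, 179 + 12.16 = 191.16→191) → #7679bf
31%: (92 + 50.53 = 142.53→143, 96 + 49.29 = 145.29→145, 179 + 23.56 = 202.56→203) → #8f91cb
55%: (92 + 89.65 = 181.65→182, 96 + 87.45 = 183.45→183, 179 + 41.8 = 220.8→221) → #b6b7dd

#6468b7, #7679bf, #8f91cb, #b6b7dd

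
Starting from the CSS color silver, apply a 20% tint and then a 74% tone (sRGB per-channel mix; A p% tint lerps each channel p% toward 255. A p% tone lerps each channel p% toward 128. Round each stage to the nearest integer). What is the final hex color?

CSS silver is rgb(192, 192, 192).
A 20% tint moves each channel 20% toward 255:
  R: 192 + 0.2×(255−192) = 192 + 12.6 = 204.6 → 205
  G: 192 + 0.2×(255−192) = 192 + 12.6 = 204.6 → 205
  B: 192 + 12.6 = 204.6 → 205
After the tint: rgb(205, 205, 205) = #CDCDCD.
A 74% tone moves each channel 74% toward 128:
  R: 205 − 56.98 = 148.02 → 148
  G: 205 + 0.74×(128−205) = 205 − 56.98 = 148.02 → 148
  B: 205 + 0.74×(128−205) = 205 − 56.98 = 148.02 → 148
rgb(148, 148, 148) = #949494.

#949494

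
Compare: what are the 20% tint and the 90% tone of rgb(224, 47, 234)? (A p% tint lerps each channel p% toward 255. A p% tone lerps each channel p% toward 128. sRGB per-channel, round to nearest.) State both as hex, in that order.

20% tint:
  R: 224 + 0.2×(255−224) = 224 + 6.2 = 230.2 → 230
  G: 47 + 0.2×(255−47) = 47 + 41.6 = 88.6 → 89
  B: 234 + 0.2×(255−234) = 234 + 4.2 = 238.2 → 238
  → #e659ee
90% tone:
  R: 224 − 86.4 = 137.6 → 138
  G: 47 + 72.9 = 119.9 → 120
  B: 234 + 0.9×(128−234) = 234 − 95.4 = 138.6 → 139
  → #8a788b

#e659ee, #8a788b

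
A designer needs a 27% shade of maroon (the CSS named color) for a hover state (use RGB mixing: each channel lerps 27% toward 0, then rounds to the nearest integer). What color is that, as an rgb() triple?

rgb(93, 0, 0)

CSS maroon is rgb(128, 0, 0).
A 27% shade moves each channel 27% toward 0:
  R: 128 + 0.27×(0−128) = 128 − 34.56 = 93.44 → 93
  G: 0 + 0.27×(0−0) = 0 + 0 = 0 → 0
  B: 0 + 0.27×(0−0) = 0 + 0 = 0 → 0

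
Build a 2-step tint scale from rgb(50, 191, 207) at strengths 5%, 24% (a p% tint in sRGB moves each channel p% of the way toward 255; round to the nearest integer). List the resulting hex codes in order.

5%: (50 + 10.25 = 60.25→60, 191 + 3.2 = 194.2→194, 207 + 2.4 = 209.4→209) → #3cc2d1
24%: (50 + 49.2 = 99.2→99, 191 + 15.36 = 206.36→206, 207 + 11.52 = 218.52→219) → #63cedb

#3cc2d1, #63cedb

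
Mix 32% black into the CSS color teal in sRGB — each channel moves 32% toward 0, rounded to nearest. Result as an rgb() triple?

rgb(0, 87, 87)

CSS teal is rgb(0, 128, 128).
Per channel, c → c + 0.32(0 − c):
  R: 0 + 0 = 0 → 0
  G: 128 + 0.32×(0−128) = 128 − 40.96 = 87.04 → 87
  B: 128 + 0.32×(0−128) = 128 − 40.96 = 87.04 → 87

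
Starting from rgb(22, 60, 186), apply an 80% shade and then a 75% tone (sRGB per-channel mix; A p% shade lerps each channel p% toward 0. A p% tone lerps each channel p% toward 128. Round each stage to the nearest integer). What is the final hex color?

Lerp each channel 80% toward 0:
  R: 22 − 17.6 = 4.4 → 4
  G: 60 + 0.8×(0−60) = 60 − 48 = 12 → 12
  B: 186 − 148.8 = 37.2 → 37
After the shade: rgb(4, 12, 37) = #040c25.
Lerp each channel 75% toward 128:
  R: 4 + 93 = 97 → 97
  G: 12 + 0.75×(128−12) = 12 + 87 = 99 → 99
  B: 37 + 0.75×(128−37) = 37 + 68.25 = 105.25 → 105
rgb(97, 99, 105) = #616369.

#616369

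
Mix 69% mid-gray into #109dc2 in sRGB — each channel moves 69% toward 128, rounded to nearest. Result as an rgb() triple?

#109dc2 is rgb(16, 157, 194).
Lerp each channel 69% toward 128:
  R: 16 + 0.69×(128−16) = 16 + 77.28 = 93.28 → 93
  G: 157 − 20.01 = 136.99 → 137
  B: 194 + 0.69×(128−194) = 194 − 45.54 = 148.46 → 148

rgb(93, 137, 148)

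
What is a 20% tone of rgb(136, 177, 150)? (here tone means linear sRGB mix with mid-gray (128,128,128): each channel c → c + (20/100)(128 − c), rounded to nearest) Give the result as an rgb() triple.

Lerp each channel 20% toward 128:
  R: 136 − 1.6 = 134.4 → 134
  G: 177 − 9.8 = 167.2 → 167
  B: 150 − 4.4 = 145.6 → 146

rgb(134, 167, 146)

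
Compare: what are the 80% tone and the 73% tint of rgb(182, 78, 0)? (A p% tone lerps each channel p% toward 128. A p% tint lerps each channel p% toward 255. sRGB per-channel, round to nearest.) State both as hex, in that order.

80% tone:
  R: 182 − 43.2 = 138.8 → 139
  G: 78 + 0.8×(128−78) = 78 + 40 = 118 → 118
  B: 0 + 102.4 = 102.4 → 102
  → #8B7666
73% tint:
  R: 182 + 0.73×(255−182) = 182 + 53.29 = 235.29 → 235
  G: 78 + 129.21 = 207.21 → 207
  B: 0 + 0.73×(255−0) = 0 + 186.15 = 186.15 → 186
  → #EBCFBA

#8B7666, #EBCFBA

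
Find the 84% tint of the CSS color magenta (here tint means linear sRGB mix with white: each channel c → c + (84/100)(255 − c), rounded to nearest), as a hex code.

#FFD6FF

CSS magenta is rgb(255, 0, 255).
Per channel, c → c + 0.84(255 − c):
  R: 255 + 0.84×(255−255) = 255 + 0 = 255 → 255
  G: 0 + 214.2 = 214.2 → 214
  B: 255 + 0.84×(255−255) = 255 + 0 = 255 → 255
rgb(255, 214, 255) = #FFD6FF.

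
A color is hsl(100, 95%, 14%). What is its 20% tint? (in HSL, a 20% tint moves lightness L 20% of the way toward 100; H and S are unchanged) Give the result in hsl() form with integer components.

L moves 20% from 14 toward 100: 14 + 17.2 = 31.2 → 31.
H and S are unchanged.

hsl(100, 95%, 31%)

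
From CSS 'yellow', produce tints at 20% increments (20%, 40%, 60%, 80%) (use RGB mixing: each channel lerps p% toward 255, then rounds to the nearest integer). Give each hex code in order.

CSS yellow is rgb(255, 255, 0).
20%: (255→255, 255→255, 0 + 51 = 51→51) → #ffff33
40%: (255→255, 255→255, 0 + 102 = 102→102) → #ffff66
60%: (255→255, 255→255, 0 + 153 = 153→153) → #ffff99
80%: (255→255, 255→255, 0 + 204 = 204→204) → #ffffcc

#ffff33, #ffff66, #ffff99, #ffffcc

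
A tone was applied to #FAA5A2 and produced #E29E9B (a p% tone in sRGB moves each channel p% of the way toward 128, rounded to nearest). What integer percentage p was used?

20%

#FAA5A2 is rgb(250, 165, 162); #E29E9B is rgb(226, 158, 155).
On the R channel (widest range): 226 ≈ 250 + (p/100)(128 − 250), so p ≈ 100×(226 − 250)/(128 − 250) = -2400/-122 = 19.67.
p = 20 reproduces all three channels after rounding.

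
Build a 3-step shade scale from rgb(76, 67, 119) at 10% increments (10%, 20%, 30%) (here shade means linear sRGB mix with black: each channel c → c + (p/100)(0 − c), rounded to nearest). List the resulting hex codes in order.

10%: (76 − 7.6 = 68.4→68, 67 − 6.7 = 60.3→60, 119 − 11.9 = 107.1→107) → #443c6b
20%: (76 − 15.2 = 60.8→61, 67 − 13.4 = 53.6→54, 119 − 23.8 = 95.2→95) → #3d365f
30%: (76 − 22.8 = 53.2→53, 67 − 20.1 = 46.9→47, 119 − 35.7 = 83.3→83) → #352f53

#443c6b, #3d365f, #352f53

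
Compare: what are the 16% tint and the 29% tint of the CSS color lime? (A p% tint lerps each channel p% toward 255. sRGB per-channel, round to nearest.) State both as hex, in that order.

CSS lime is rgb(0, 255, 0).
16% tint:
  R: 0 + 40.8 = 40.8 → 41
  G: 255 + 0 = 255 → 255
  B: 0 + 40.8 = 40.8 → 41
  → #29FF29
29% tint:
  R: 0 + 0.29×(255−0) = 0 + 73.95 = 73.95 → 74
  G: 255 + 0.29×(255−255) = 255 + 0 = 255 → 255
  B: 0 + 73.95 = 73.95 → 74
  → #4AFF4A

#29FF29, #4AFF4A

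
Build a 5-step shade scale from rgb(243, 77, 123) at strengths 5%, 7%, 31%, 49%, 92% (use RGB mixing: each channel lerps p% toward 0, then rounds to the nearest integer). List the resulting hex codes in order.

5%: (243 − 12.15 = 230.85→231, 77 − 3.85 = 73.15→73, 123 − 6.15 = 116.85→117) → #E74975
7%: (243 − 17.01 = 225.99→226, 77 − 5.39 = 71.61→72, 123 − 8.61 = 114.39→114) → #E24872
31%: (243 − 75.33 = 167.67→168, 77 − 23.87 = 53.13→53, 123 − 38.13 = 84.87→85) → #A83555
49%: (243 − 119.07 = 123.93→124, 77 − 37.73 = 39.27→39, 123 − 60.27 = 62.73→63) → #7C273F
92%: (243 − 223.56 = 19.44→19, 77 − 70.84 = 6.16→6, 123 − 113.16 = 9.84→10) → #13060A

#E74975, #E24872, #A83555, #7C273F, #13060A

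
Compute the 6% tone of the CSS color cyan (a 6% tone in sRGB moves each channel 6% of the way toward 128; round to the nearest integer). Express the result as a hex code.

#08F7F7

CSS cyan is rgb(0, 255, 255).
Per channel, c → c + 0.06(128 − c):
  R: 0 + 0.06×(128−0) = 0 + 7.68 = 7.68 → 8
  G: 255 + 0.06×(128−255) = 255 − 7.62 = 247.38 → 247
  B: 255 + 0.06×(128−255) = 255 − 7.62 = 247.38 → 247
rgb(8, 247, 247) = #08F7F7.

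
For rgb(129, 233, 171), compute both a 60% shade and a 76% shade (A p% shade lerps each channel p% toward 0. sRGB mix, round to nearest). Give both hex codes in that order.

#345D44, #1F3829

60% shade:
  R: 129 + 0.6×(0−129) = 129 − 77.4 = 51.6 → 52
  G: 233 + 0.6×(0−233) = 233 − 139.8 = 93.2 → 93
  B: 171 + 0.6×(0−171) = 171 − 102.6 = 68.4 → 68
  → #345D44
76% shade:
  R: 129 + 0.76×(0−129) = 129 − 98.04 = 30.96 → 31
  G: 233 + 0.76×(0−233) = 233 − 177.08 = 55.92 → 56
  B: 171 − 129.96 = 41.04 → 41
  → #1F3829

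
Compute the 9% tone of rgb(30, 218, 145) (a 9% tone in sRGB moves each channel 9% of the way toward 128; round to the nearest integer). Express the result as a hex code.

Lerp each channel 9% toward 128:
  R: 30 + 0.09×(128−30) = 30 + 8.82 = 38.82 → 39
  G: 218 − 8.1 = 209.9 → 210
  B: 145 + 0.09×(128−145) = 145 − 1.53 = 143.47 → 143
rgb(39, 210, 143) = #27d28f.

#27d28f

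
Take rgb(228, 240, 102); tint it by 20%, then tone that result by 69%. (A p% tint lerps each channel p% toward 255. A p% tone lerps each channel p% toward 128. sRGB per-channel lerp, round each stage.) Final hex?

A 20% tint moves each channel 20% toward 255:
  R: 228 + 0.2×(255−228) = 228 + 5.4 = 233.4 → 233
  G: 240 + 3 = 243 → 243
  B: 102 + 0.2×(255−102) = 102 + 30.6 = 132.6 → 133
After the tint: rgb(233, 243, 133) = #E9F385.
Lerp each channel 69% toward 128:
  R: 233 − 72.45 = 160.55 → 161
  G: 243 + 0.69×(128−243) = 243 − 79.35 = 163.65 → 164
  B: 133 − 3.45 = 129.55 → 130
rgb(161, 164, 130) = #A1A482.

#A1A482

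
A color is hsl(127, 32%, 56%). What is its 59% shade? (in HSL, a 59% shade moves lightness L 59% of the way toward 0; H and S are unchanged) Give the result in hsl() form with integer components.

L moves 59% from 56 toward 0: 56 − 33.04 = 22.96 → 23.
H and S are unchanged.

hsl(127, 32%, 23%)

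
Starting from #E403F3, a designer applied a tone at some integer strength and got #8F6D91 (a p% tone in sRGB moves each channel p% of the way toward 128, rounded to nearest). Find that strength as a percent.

#E403F3 is rgb(228, 3, 243); #8F6D91 is rgb(143, 109, 145).
On the G channel (widest range): 109 ≈ 3 + (p/100)(128 − 3), so p ≈ 100×(109 − 3)/(128 − 3) = 10600/125 = 84.80.
p = 85 reproduces all three channels after rounding.

85%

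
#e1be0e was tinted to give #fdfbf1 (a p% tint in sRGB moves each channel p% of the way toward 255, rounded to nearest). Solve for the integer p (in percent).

94%

#e1be0e is rgb(225, 190, 14); #fdfbf1 is rgb(253, 251, 241).
On the B channel (widest range): 241 ≈ 14 + (p/100)(255 − 14), so p ≈ 100×(241 − 14)/(255 − 14) = 22700/241 = 94.19.
p = 94 reproduces all three channels after rounding.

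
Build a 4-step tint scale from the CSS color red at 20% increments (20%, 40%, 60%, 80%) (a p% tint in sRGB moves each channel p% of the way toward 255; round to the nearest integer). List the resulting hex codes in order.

CSS red is rgb(255, 0, 0).
20%: (255→255, 0 + 51 = 51→51, 0 + 51 = 51→51) → #ff3333
40%: (255→255, 0 + 102 = 102→102, 0 + 102 = 102→102) → #ff6666
60%: (255→255, 0 + 153 = 153→153, 0 + 153 = 153→153) → #ff9999
80%: (255→255, 0 + 204 = 204→204, 0 + 204 = 204→204) → #ffcccc

#ff3333, #ff6666, #ff9999, #ffcccc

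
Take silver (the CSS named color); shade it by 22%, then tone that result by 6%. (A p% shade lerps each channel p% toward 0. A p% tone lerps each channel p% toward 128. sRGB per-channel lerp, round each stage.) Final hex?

#959595

CSS silver is rgb(192, 192, 192).
A 22% shade moves each channel 22% toward 0:
  R: 192 + 0.22×(0−192) = 192 − 42.24 = 149.76 → 150
  G: 192 + 0.22×(0−192) = 192 − 42.24 = 149.76 → 150
  B: 192 − 42.24 = 149.76 → 150
After the shade: rgb(150, 150, 150) = #969696.
Per channel, c → c + 0.06(128 − c):
  R: 150 + 0.06×(128−150) = 150 − 1.32 = 148.68 → 149
  G: 150 + 0.06×(128−150) = 150 − 1.32 = 148.68 → 149
  B: 150 + 0.06×(128−150) = 150 − 1.32 = 148.68 → 149
rgb(149, 149, 149) = #959595.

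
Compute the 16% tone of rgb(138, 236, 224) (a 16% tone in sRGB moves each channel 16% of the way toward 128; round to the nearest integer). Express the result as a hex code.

A 16% tone moves each channel 16% toward 128:
  R: 138 + 0.16×(128−138) = 138 − 1.6 = 136.4 → 136
  G: 236 − 17.28 = 218.72 → 219
  B: 224 + 0.16×(128−224) = 224 − 15.36 = 208.64 → 209
rgb(136, 219, 209) = #88DBD1.

#88DBD1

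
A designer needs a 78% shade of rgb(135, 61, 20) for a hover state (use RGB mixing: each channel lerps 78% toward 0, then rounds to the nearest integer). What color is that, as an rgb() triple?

rgb(30, 13, 4)

Per channel, c → c + 0.78(0 − c):
  R: 135 + 0.78×(0−135) = 135 − 105.3 = 29.7 → 30
  G: 61 − 47.58 = 13.42 → 13
  B: 20 − 15.6 = 4.4 → 4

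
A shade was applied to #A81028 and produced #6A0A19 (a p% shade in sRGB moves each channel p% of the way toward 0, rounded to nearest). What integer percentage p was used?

37%

#A81028 is rgb(168, 16, 40); #6A0A19 is rgb(106, 10, 25).
On the R channel (widest range): 106 ≈ 168 + (p/100)(0 − 168), so p ≈ 100×(106 − 168)/(0 − 168) = -6200/-168 = 36.90.
p = 37 reproduces all three channels after rounding.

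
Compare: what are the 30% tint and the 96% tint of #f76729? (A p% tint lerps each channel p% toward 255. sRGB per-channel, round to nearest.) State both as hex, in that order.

#f99569, #fff9f6

#f76729 is rgb(247, 103, 41).
30% tint:
  R: 247 + 2.4 = 249.4 → 249
  G: 103 + 0.3×(255−103) = 103 + 45.6 = 148.6 → 149
  B: 41 + 0.3×(255−41) = 41 + 64.2 = 105.2 → 105
  → #f99569
96% tint:
  R: 247 + 0.96×(255−247) = 247 + 7.68 = 254.68 → 255
  G: 103 + 0.96×(255−103) = 103 + 145.92 = 248.92 → 249
  B: 41 + 205.44 = 246.44 → 246
  → #fff9f6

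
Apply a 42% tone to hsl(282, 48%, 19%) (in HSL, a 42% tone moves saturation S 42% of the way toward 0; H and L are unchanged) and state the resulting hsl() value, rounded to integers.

hsl(282, 28%, 19%)

S moves 42% from 48 toward 0: 48 − 20.16 = 27.84 → 28.
H and L are unchanged.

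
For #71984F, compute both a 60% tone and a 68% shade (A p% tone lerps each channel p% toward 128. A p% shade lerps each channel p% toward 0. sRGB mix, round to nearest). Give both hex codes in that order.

#7A8A6C, #243119

#71984F is rgb(113, 152, 79).
60% tone:
  R: 113 + 9 = 122 → 122
  G: 152 − 14.4 = 137.6 → 138
  B: 79 + 29.4 = 108.4 → 108
  → #7A8A6C
68% shade:
  R: 113 + 0.68×(0−113) = 113 − 76.84 = 36.16 → 36
  G: 152 − 103.36 = 48.64 → 49
  B: 79 + 0.68×(0−79) = 79 − 53.72 = 25.28 → 25
  → #243119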